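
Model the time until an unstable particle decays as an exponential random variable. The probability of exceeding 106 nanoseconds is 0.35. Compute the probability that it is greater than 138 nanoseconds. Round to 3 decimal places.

e^(−λ·106) = 0.35 ⇒ λ = −ln(0.35)/106 = 0.00990398.
P(X > 138) = e^(−0.00990398·138) = e^(−1.3667) ≈ 0.255.

0.255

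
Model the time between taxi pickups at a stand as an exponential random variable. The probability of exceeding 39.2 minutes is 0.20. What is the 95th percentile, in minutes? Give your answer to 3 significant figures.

e^(−λ·39.2) = 0.20 ⇒ λ = −ln(0.20)/39.2 = 0.0410571.
95th percentile: 1 − e^(−λt) = 0.95, t = −ln(0.05)/λ = 72.965 minutes.

73.0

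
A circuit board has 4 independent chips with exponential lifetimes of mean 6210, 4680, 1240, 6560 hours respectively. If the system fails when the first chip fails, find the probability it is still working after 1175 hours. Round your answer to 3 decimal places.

0.209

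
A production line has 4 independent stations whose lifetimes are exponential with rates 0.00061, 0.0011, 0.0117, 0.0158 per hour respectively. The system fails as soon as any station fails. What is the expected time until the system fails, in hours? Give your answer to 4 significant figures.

34.23

The time to first failure is exponential with rate Σλ = 0.00061 + 0.0011 + 0.0117 + 0.0158 = 0.02921.
E[min] = 1/Σλ = 1/0.02921 = 34.2349 hours.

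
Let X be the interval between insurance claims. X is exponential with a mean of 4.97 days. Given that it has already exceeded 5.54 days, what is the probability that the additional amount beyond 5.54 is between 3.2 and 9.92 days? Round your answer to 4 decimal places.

0.3894

The rate is λ = 1/4.97 = 0.201207 per day.
Memoryless: the residual past 5.54 is again Exp(λ).
P(3.2 < residual < 9.92) = e^(−λ·3.2) − e^(−λ·9.92) = 0.52526 − 0.13588 ≈ 0.3894.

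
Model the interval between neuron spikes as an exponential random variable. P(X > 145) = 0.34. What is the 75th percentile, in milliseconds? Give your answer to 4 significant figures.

e^(−λ·145) = 0.34 ⇒ λ = −ln(0.34)/145 = 0.00744007.
75th percentile: 1 − e^(−λt) = 0.75, t = −ln(0.25)/λ = 186.328 milliseconds.

186.3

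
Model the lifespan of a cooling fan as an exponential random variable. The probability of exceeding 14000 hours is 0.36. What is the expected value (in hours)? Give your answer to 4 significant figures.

e^(−λ·14000) = 0.36 ⇒ λ = −ln(0.36)/14000 = 0.0000729751.
Mean = 1/λ = 13703.3 hours.

13700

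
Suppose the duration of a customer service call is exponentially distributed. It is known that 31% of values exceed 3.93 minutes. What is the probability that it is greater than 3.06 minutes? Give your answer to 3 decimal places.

0.402

e^(−λ·3.93) = 0.31 ⇒ λ = −ln(0.31)/3.93 = 0.298011.
P(X > 3.06) = e^(−0.298011·3.06) = e^(−0.91191) ≈ 0.402.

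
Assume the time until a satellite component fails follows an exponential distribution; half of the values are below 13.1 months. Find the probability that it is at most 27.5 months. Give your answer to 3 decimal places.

0.767

For an exponential, median = ln(2)/λ, so λ = ln 2 / 13.1 = 0.052912 per month.
P(X ≤ 27.5) = 1 − e^(−λ·27.5) = 1 − e^(−1.4551) ≈ 0.767.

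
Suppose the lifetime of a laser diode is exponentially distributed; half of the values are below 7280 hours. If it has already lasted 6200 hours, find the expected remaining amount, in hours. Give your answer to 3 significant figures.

10500

For an exponential, median = ln(2)/λ, so λ = ln 2 / 7280 = 0.0000952125 per hour.
By memorylessness, the remaining amount past any threshold is again Exp(λ) with mean 1/λ = 10502.8 hours.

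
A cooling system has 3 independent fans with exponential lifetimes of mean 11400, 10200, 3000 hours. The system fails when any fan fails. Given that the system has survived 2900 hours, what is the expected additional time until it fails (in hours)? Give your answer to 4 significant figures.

First-failure rate Σλ = 1/11400 + 1/10200 + 1/3000 = 0.000519092.
By memorylessness the expected residual is 1/Σλ = 1926.44 hours, regardless of the 2900 already elapsed.

1926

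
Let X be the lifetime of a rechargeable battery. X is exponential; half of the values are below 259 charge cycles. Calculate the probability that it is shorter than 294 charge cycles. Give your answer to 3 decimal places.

For an exponential, median = ln(2)/λ, so λ = ln 2 / 259 = 0.00267624 per charge cycle.
P(X ≤ 294) = 1 − e^(−λ·294) = 1 − e^(−0.78682) ≈ 0.545.

0.545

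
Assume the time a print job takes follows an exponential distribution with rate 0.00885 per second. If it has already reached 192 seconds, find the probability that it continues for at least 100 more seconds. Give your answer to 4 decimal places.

The exponential is memoryless, so the remaining time is again Exp(λ): the condition X > 192 is irrelevant.
P(X > 100) = e^(−0.885) ≈ 0.4127.

0.4127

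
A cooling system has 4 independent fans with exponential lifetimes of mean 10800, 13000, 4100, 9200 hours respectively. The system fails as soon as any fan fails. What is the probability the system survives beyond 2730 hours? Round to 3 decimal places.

The first failure time is exponential with rate Σλ_i = 1/10800 + 1/13000 + 1/4100 + 1/9200 = 0.000522114 per hour.
P(min > 2730) = e^(−0.000522114·2730) = e^(−1.4254) ≈ 0.240.

0.240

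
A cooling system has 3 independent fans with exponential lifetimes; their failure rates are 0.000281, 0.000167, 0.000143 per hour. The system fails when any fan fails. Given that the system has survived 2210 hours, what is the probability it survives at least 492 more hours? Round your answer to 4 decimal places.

0.7477

Time to first failure ~ Exp(Σλ) with Σλ = 0.000591.
By memorylessness, P(T > 2210+492 | T > 2210) = P(T > 492) = e^(−0.000591·492) ≈ 0.7477.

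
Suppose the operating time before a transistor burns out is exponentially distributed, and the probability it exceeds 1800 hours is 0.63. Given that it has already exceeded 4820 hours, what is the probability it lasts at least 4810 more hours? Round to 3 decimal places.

From e^(−λ·1800) = 0.63, λ = −ln(0.63)/1800 = 0.000256686.
Memoryless: P(X > 4820+4810 | X > 4820) = P(X > 4810) = e^(−0.000256686·4810) ≈ 0.291.

0.291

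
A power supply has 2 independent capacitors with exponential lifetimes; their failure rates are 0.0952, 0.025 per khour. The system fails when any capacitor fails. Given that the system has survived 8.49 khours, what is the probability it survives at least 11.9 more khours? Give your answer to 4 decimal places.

Time to first failure ~ Exp(Σλ) with Σλ = 0.1202.
By memorylessness, P(T > 8.49+11.9 | T > 8.49) = P(T > 11.9) = e^(−0.1202·11.9) ≈ 0.2392.

0.2392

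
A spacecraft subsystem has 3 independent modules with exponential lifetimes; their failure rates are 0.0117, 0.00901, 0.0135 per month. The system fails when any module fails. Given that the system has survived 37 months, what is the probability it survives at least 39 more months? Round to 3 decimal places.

Time to first failure ~ Exp(Σλ) with Σλ = 0.03421.
By memorylessness, P(T > 37+39 | T > 37) = P(T > 39) = e^(−0.03421·39) ≈ 0.263.

0.263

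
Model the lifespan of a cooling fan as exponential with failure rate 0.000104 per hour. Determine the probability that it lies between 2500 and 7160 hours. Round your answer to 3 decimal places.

P(2500 < X < 7160) = e^(−λ·2500) − e^(−λ·7160) = 0.77105 − 0.47491 ≈ 0.296.

0.296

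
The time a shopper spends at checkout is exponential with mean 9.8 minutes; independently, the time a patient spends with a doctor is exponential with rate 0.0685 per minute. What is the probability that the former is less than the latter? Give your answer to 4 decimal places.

λ_1 = 1/9.8 = 0.102041, λ_2 = 0.0685.
For independent exponentials, P(the former < the latter) = λ_1/(λ_1+λ_2) = 0.102041/0.170541 ≈ 0.5983.

0.5983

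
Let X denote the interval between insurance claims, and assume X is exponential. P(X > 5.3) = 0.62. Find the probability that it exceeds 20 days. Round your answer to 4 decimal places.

0.1647

e^(−λ·5.3) = 0.62 ⇒ λ = −ln(0.62)/5.3 = 0.0901954.
P(X > 20) = e^(−0.0901954·20) = e^(−1.8039) ≈ 0.1647.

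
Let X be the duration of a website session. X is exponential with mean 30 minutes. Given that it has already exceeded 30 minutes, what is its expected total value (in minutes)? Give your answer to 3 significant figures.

The rate is λ = 1/30 = 0.0333333 per minute.
By memorylessness, E[X | X > 30] = 30 + 1/λ = 30 + 30 = 60 minutes.

60.0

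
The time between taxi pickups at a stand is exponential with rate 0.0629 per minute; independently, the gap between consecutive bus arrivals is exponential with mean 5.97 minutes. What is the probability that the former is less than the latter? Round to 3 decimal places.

λ_1 = 0.0629, λ_2 = 1/5.97 = 0.167504.
For independent exponentials, P(the former < the latter) = λ_1/(λ_1+λ_2) = 0.0629/0.230404 ≈ 0.273.

0.273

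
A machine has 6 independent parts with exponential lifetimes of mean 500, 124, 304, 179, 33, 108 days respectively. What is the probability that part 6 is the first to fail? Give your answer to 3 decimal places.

0.158

Rates: λ_i = 1/mean_i → 0.002, 0.00806452, 0.00328947, 0.00558659, 0.030303, 0.00925926; Σλ = 0.0585029.
P(part 6 first) = λ_6/Σλ = 0.00925926/0.0585029 ≈ 0.158.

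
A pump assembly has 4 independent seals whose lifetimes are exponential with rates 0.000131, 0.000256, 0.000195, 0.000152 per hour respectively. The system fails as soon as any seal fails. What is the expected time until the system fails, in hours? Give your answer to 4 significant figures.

1362

The time to first failure is exponential with rate Σλ = 0.000131 + 0.000256 + 0.000195 + 0.000152 = 0.000734.
E[min] = 1/Σλ = 1/0.000734 = 1362.4 hours.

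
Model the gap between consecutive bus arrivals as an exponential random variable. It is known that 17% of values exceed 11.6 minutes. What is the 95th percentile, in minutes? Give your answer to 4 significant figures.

19.61

e^(−λ·11.6) = 0.17 ⇒ λ = −ln(0.17)/11.6 = 0.152755.
95th percentile: 1 − e^(−λt) = 0.95, t = −ln(0.05)/λ = 19.6114 minutes.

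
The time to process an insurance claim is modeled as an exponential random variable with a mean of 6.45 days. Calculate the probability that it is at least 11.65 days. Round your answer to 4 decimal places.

The rate is λ = 1/6.45 = 0.155039 per day.
P(X > 11.65) = e^(−λ·11.65) = e^(−1.8062) ≈ 0.1643.

0.1643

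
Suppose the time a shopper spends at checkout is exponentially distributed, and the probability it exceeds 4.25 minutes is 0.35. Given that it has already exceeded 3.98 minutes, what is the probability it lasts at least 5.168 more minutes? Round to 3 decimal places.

From e^(−λ·4.25) = 0.35, λ = −ln(0.35)/4.25 = 0.247017.
Memoryless: P(X > 3.98+5.168 | X > 3.98) = P(X > 5.168) = e^(−0.247017·5.168) ≈ 0.279.

0.279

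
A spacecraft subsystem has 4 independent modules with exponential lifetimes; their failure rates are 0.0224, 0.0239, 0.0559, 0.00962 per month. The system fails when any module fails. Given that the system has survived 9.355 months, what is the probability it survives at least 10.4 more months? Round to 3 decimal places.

Time to first failure ~ Exp(Σλ) with Σλ = 0.11182.
By memorylessness, P(T > 9.355+10.4 | T > 9.355) = P(T > 10.4) = e^(−0.11182·10.4) ≈ 0.313.

0.313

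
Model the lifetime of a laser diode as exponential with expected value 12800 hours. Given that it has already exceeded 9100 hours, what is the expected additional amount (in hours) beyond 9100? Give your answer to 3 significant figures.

The rate is λ = 1/12800 = 0.000078125 per hour.
By memorylessness, the remaining amount past any threshold is again Exp(λ) with mean 1/λ = 12800 hours.

12800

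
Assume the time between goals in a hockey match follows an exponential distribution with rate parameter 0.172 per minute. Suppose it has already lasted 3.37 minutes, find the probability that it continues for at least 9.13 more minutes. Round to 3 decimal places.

0.208

P(X > s+t | X > s) = e^(−λ(s+t))/e^(−λs) = e^(−λt), independent of s = 3.37.
P(X > 9.13) = e^(−1.5704) ≈ 0.208.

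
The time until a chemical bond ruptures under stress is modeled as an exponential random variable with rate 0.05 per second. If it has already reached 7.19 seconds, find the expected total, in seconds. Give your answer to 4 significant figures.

By memorylessness, E[X | X > 7.19] = 7.19 + 1/λ = 7.19 + 20 = 27.19 seconds.

27.19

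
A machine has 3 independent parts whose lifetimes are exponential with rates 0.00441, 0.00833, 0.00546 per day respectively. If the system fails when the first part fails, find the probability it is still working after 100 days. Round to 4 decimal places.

0.1620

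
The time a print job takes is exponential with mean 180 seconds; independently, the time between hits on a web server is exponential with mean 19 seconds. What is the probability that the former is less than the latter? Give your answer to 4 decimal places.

λ_1 = 1/180 = 0.00555556, λ_2 = 1/19 = 0.0526316.
For independent exponentials, P(the former < the latter) = λ_1/(λ_1+λ_2) = 0.00555556/0.0581871 ≈ 0.0955.

0.0955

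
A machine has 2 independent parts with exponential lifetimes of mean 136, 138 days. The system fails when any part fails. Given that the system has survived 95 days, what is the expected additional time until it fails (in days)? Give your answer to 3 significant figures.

68.5

First-failure rate Σλ = 1/136 + 1/138 = 0.0145993.
By memorylessness the expected residual is 1/Σλ = 68.4964 days, regardless of the 95 already elapsed.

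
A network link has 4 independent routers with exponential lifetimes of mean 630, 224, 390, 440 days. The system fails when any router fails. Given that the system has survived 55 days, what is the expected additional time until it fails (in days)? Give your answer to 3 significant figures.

First-failure rate Σλ = 1/630 + 1/224 + 1/390 + 1/440 = 0.0108884.
By memorylessness the expected residual is 1/Σλ = 91.8407 days, regardless of the 55 already elapsed.

91.8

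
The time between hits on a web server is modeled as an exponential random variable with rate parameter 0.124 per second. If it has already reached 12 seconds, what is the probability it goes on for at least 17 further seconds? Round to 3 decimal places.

P(X > s+t | X > s) = e^(−λ(s+t))/e^(−λs) = e^(−λt), independent of s = 12.
P(X > 17) = e^(−2.108) ≈ 0.121.

0.121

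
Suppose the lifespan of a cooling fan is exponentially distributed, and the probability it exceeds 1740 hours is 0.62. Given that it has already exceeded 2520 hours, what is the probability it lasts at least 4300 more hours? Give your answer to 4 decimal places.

From e^(−λ·1740) = 0.62, λ = −ln(0.62)/1740 = 0.000274733.
Memoryless: P(X > 2520+4300 | X > 2520) = P(X > 4300) = e^(−0.000274733·4300) ≈ 0.3069.

0.3069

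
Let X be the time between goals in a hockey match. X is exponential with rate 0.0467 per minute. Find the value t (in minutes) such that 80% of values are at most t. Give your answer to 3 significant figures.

Set 1 − e^(−λt) = 0.8, so t = −ln(0.2)/λ = 1.6094/0.0467 ≈ 34.4633 minutes.

34.5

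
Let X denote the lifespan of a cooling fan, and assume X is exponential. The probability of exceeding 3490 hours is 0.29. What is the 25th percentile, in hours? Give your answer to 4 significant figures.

e^(−λ·3490) = 0.29 ⇒ λ = −ln(0.29)/3490 = 0.000354692.
25th percentile: 1 − e^(−λt) = 0.25, t = −ln(0.75)/λ = 811.076 hours.

811.1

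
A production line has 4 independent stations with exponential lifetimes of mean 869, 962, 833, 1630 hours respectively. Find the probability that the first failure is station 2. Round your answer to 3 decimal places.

Rates: λ_i = 1/mean_i → 0.00115075, 0.0010395, 0.00120048, 0.000613497; Σλ = 0.00400423.
P(station 2 first) = λ_2/Σλ = 0.0010395/0.00400423 ≈ 0.260.

0.260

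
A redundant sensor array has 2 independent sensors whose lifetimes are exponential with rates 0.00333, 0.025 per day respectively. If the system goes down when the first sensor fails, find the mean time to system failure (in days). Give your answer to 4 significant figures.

35.30

The time to first failure is exponential with rate Σλ = 0.00333 + 0.025 = 0.02833.
E[min] = 1/Σλ = 1/0.02833 = 35.2983 days.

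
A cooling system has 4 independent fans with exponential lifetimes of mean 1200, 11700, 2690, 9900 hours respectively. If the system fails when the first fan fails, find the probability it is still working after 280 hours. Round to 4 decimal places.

0.6773

The first failure time is exponential with rate Σλ_i = 1/1200 + 1/11700 + 1/2690 + 1/9900 = 0.00139156 per hour.
P(min > 280) = e^(−0.00139156·280) = e^(−0.38964) ≈ 0.6773.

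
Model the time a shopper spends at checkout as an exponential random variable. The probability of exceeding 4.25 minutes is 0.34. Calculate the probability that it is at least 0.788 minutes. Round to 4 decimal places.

e^(−λ·4.25) = 0.34 ⇒ λ = −ln(0.34)/4.25 = 0.253838.
P(X > 0.788) = e^(−0.253838·0.788) = e^(−0.20002) ≈ 0.8187.

0.8187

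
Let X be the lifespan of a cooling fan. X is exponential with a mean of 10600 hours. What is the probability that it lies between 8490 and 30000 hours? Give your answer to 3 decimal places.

0.390

The rate is λ = 1/10600 = 0.0000943396 per hour.
P(8490 < X < 30000) = e^(−λ·8490) − e^(−λ·30000) = 0.44891 − 0.05900 ≈ 0.390.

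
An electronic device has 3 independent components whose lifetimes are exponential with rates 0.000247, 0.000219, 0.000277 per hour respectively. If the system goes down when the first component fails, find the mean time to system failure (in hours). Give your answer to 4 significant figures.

The time to first failure is exponential with rate Σλ = 0.000247 + 0.000219 + 0.000277 = 0.000743.
E[min] = 1/Σλ = 1/0.000743 = 1345.9 hours.

1346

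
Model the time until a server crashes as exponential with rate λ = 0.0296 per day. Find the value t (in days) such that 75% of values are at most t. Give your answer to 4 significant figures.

46.83

Set 1 − e^(−λt) = 0.75, so t = −ln(0.25)/λ = 1.3863/0.0296 ≈ 46.8343 days.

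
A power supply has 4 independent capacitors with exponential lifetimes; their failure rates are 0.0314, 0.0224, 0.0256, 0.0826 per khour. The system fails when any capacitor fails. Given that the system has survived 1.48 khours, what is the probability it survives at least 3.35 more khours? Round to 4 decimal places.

Time to first failure ~ Exp(Σλ) with Σλ = 0.162.
By memorylessness, P(T > 1.48+3.35 | T > 1.48) = P(T > 3.35) = e^(−0.162·3.35) ≈ 0.5812.

0.5812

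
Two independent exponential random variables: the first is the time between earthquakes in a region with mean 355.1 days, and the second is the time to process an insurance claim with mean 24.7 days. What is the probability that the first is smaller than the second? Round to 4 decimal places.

λ_1 = 1/355.1 = 0.00281611, λ_2 = 1/24.7 = 0.0404858.
For independent exponentials, P(the first < the second) = λ_1/(λ_1+λ_2) = 0.00281611/0.0433019 ≈ 0.0650.

0.0650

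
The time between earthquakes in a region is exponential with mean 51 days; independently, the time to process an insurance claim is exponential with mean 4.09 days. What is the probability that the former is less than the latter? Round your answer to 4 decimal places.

λ_1 = 1/51 = 0.0196078, λ_2 = 1/4.09 = 0.244499.
For independent exponentials, P(the former < the latter) = λ_1/(λ_1+λ_2) = 0.0196078/0.264107 ≈ 0.0742.

0.0742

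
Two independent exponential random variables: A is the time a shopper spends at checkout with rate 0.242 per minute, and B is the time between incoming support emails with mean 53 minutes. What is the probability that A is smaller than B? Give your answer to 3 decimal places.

0.928

λ_1 = 0.242, λ_2 = 1/53 = 0.0188679.
For independent exponentials, P(A < B) = λ_1/(λ_1+λ_2) = 0.242/0.260868 ≈ 0.928.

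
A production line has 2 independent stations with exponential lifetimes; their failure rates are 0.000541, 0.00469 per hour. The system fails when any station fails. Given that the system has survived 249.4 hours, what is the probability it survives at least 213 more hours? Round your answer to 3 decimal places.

0.328

Time to first failure ~ Exp(Σλ) with Σλ = 0.005231.
By memorylessness, P(T > 249.4+213 | T > 249.4) = P(T > 213) = e^(−0.005231·213) ≈ 0.328.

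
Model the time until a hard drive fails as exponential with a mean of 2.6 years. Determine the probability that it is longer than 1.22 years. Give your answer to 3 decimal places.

0.625

The rate is λ = 1/2.6 = 0.384615 per year.
P(X > 1.22) = e^(−λ·1.22) = e^(−0.46923) ≈ 0.625.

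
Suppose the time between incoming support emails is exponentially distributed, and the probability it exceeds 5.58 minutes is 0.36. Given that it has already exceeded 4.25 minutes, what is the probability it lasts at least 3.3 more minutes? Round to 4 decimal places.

From e^(−λ·5.58) = 0.36, λ = −ln(0.36)/5.58 = 0.183092.
Memoryless: P(X > 4.25+3.3 | X > 4.25) = P(X > 3.3) = e^(−0.183092·3.3) ≈ 0.5465.

0.5465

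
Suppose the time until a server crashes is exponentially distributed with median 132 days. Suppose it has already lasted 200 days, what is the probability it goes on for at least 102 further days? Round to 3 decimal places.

0.585

For an exponential, median = ln(2)/λ, so λ = ln 2 / 132 = 0.00525112 per day.
The exponential is memoryless, so the remaining time is again Exp(λ): the condition X > 200 is irrelevant.
P(X > 102) = e^(−0.53561) ≈ 0.585.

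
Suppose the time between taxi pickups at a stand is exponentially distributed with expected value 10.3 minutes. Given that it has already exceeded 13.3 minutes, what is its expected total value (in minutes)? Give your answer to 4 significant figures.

23.60

The rate is λ = 1/10.3 = 0.0970874 per minute.
By memorylessness, E[X | X > 13.3] = 13.3 + 1/λ = 13.3 + 10.3 = 23.6 minutes.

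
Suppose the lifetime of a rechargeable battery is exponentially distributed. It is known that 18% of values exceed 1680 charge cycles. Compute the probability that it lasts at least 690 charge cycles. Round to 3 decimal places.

e^(−λ·1680) = 0.18 ⇒ λ = −ln(0.18)/1680 = 0.00102071.
P(X > 690) = e^(−0.00102071·690) = e^(−0.70429) ≈ 0.494.

0.494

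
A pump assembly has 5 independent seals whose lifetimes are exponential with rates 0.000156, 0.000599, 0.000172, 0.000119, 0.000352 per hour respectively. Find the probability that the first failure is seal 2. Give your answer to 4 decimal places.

The time to first failure is exponential with rate Σλ = 0.000156 + 0.000599 + 0.000172 + 0.000119 + 0.000352 = 0.001398.
P(seal 2 first) = λ_2/Σλ = 0.000599/0.001398 ≈ 0.4285.

0.4285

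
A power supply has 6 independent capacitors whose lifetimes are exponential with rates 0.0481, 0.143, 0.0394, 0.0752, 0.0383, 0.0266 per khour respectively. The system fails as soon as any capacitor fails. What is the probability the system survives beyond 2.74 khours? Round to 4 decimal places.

0.3622

The time to first failure is exponential with rate Σλ = 0.0481 + 0.143 + 0.0394 + 0.0752 + 0.0383 + 0.0266 = 0.3706.
P(min > 2.74) = e^(−0.3706·2.74) = e^(−1.0154) ≈ 0.3622.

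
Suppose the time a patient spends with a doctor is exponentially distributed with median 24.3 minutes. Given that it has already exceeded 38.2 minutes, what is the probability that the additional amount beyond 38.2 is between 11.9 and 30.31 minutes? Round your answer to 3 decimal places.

0.291

For an exponential, median = ln(2)/λ, so λ = ln 2 / 24.3 = 0.0285246 per minute.
Memoryless: the residual past 38.2 is again Exp(λ).
P(11.9 < residual < 30.31) = e^(−λ·11.9) − e^(−λ·30.31) = 0.71217 − 0.42123 ≈ 0.291.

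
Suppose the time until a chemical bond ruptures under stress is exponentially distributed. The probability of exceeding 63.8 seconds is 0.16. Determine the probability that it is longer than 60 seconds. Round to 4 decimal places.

0.1785

e^(−λ·63.8) = 0.16 ⇒ λ = −ln(0.16)/63.8 = 0.0287238.
P(X > 60) = e^(−0.0287238·60) = e^(−1.7234) ≈ 0.1785.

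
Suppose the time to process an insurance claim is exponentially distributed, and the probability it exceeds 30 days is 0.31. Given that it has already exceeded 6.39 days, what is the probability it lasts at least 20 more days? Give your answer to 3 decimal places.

From e^(−λ·30) = 0.31, λ = −ln(0.31)/30 = 0.0390394.
Memoryless: P(X > 6.39+20 | X > 6.39) = P(X > 20) = e^(−0.0390394·20) ≈ 0.458.

0.458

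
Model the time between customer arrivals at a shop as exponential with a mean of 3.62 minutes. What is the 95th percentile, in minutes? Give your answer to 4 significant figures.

10.84

The rate is λ = 1/3.62 = 0.276243 per minute.
Set 1 − e^(−λt) = 0.95, so t = −ln(0.05)/λ = 2.9957/0.276243 ≈ 10.8446 minutes.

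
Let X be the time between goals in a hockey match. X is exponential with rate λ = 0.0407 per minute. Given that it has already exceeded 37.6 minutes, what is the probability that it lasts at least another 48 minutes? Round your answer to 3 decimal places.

The exponential is memoryless, so the remaining time is again Exp(λ): the condition X > 37.6 is irrelevant.
P(X > 48) = e^(−1.9536) ≈ 0.142.

0.142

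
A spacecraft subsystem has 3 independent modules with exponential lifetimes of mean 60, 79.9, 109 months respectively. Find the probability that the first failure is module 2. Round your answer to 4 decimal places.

0.3263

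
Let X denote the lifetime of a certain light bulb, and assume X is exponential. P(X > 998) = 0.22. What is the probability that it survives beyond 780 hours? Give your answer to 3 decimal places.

e^(−λ·998) = 0.22 ⇒ λ = −ln(0.22)/998 = 0.00151716.
P(X > 780) = e^(−0.00151716·780) = e^(−1.1834) ≈ 0.306.

0.306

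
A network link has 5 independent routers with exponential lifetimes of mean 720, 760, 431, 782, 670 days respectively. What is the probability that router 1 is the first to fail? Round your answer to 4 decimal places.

Rates: λ_i = 1/mean_i → 0.00138889, 0.00131579, 0.00232019, 0.00127877, 0.00149254; Σλ = 0.00779617.
P(router 1 first) = λ_1/Σλ = 0.00138889/0.00779617 ≈ 0.1782.

0.1782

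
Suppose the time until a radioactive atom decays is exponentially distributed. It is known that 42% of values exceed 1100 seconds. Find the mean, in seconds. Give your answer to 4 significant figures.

1268

e^(−λ·1100) = 0.42 ⇒ λ = −ln(0.42)/1100 = 0.000788637.
Mean = 1/λ = 1268.01 seconds.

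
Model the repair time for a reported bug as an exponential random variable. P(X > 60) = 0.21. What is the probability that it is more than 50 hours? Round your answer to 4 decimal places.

e^(−λ·60) = 0.21 ⇒ λ = −ln(0.21)/60 = 0.0260108.
P(X > 50) = e^(−0.0260108·50) = e^(−1.3005) ≈ 0.2724.

0.2724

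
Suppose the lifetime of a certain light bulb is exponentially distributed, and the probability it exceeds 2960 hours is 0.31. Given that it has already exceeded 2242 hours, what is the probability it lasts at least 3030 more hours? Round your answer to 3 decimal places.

0.302

From e^(−λ·2960) = 0.31, λ = −ln(0.31)/2960 = 0.00039567.
Memoryless: P(X > 2242+3030 | X > 2242) = P(X > 3030) = e^(−0.00039567·3030) ≈ 0.302.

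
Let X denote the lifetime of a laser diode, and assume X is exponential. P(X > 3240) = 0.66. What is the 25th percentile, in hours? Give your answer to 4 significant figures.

e^(−λ·3240) = 0.66 ⇒ λ = −ln(0.66)/3240 = 0.000128246.
25th percentile: 1 − e^(−λt) = 0.25, t = −ln(0.75)/λ = 2243.21 hours.

2243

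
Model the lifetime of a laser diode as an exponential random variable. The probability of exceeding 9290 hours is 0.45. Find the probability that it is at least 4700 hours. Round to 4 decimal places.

0.6677

e^(−λ·9290) = 0.45 ⇒ λ = −ln(0.45)/9290 = 0.0000859535.
P(X > 4700) = e^(−0.0000859535·4700) = e^(−0.40398) ≈ 0.6677.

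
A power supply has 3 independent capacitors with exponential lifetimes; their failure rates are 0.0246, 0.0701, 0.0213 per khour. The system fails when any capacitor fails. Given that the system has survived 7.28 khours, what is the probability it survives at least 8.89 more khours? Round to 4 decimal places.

Time to first failure ~ Exp(Σλ) with Σλ = 0.116.
By memorylessness, P(T > 7.28+8.89 | T > 7.28) = P(T > 8.89) = e^(−0.116·8.89) ≈ 0.3566.

0.3566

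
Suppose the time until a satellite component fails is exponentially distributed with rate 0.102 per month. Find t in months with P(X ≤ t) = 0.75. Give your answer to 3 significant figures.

13.6

Set 1 − e^(−λt) = 0.75, so t = −ln(0.25)/λ = 1.3863/0.102 ≈ 13.5911 months.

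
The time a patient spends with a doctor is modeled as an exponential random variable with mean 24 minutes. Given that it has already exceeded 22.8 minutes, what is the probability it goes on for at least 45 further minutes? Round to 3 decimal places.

0.153

The rate is λ = 1/24 = 0.0416667 per minute.
P(X > s+t | X > s) = e^(−λ(s+t))/e^(−λs) = e^(−λt), independent of s = 22.8.
P(X > 45) = e^(−1.875) ≈ 0.153.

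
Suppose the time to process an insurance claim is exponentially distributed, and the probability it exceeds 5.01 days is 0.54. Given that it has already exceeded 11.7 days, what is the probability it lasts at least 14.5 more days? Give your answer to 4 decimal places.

From e^(−λ·5.01) = 0.54, λ = −ln(0.54)/5.01 = 0.122991.
Memoryless: P(X > 11.7+14.5 | X > 11.7) = P(X > 14.5) = e^(−0.122991·14.5) ≈ 0.1681.

0.1681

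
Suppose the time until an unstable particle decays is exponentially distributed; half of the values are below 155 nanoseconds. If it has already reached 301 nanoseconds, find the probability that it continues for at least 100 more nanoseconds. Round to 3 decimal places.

0.639

For an exponential, median = ln(2)/λ, so λ = ln 2 / 155 = 0.00447192 per nanosecond.
The exponential is memoryless, so the remaining time is again Exp(λ): the condition X > 301 is irrelevant.
P(X > 100) = e^(−0.44719) ≈ 0.639.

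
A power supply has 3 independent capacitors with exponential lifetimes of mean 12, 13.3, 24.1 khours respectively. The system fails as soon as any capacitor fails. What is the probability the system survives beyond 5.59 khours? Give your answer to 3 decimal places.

The first failure time is exponential with rate Σλ_i = 1/12 + 1/13.3 + 1/24.1 = 0.200015 per khour.
P(min > 5.59) = e^(−0.200015·5.59) = e^(−1.1181) ≈ 0.327.

0.327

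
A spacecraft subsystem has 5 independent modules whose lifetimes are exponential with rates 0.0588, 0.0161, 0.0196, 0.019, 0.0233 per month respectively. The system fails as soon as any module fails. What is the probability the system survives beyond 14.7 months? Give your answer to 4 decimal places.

0.1339

The time to first failure is exponential with rate Σλ = 0.0588 + 0.0161 + 0.0196 + 0.019 + 0.0233 = 0.1368.
P(min > 14.7) = e^(−0.1368·14.7) = e^(−2.011) ≈ 0.1339.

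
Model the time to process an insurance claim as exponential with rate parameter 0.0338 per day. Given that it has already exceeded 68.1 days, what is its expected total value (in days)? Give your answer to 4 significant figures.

By memorylessness, E[X | X > 68.1] = 68.1 + 1/λ = 68.1 + 29.5858 = 97.6858 days.

97.69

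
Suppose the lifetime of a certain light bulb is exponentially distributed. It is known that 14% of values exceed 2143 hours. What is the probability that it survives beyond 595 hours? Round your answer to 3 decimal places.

0.579

e^(−λ·2143) = 0.14 ⇒ λ = −ln(0.14)/2143 = 0.000917458.
P(X > 595) = e^(−0.000917458·595) = e^(−0.54589) ≈ 0.579.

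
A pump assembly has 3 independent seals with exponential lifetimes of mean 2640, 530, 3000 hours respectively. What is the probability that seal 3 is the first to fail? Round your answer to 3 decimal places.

0.128

Rates: λ_i = 1/mean_i → 0.000378788, 0.00188679, 0.000333333; Σλ = 0.00259891.
P(seal 3 first) = λ_3/Σλ = 0.000333333/0.00259891 ≈ 0.128.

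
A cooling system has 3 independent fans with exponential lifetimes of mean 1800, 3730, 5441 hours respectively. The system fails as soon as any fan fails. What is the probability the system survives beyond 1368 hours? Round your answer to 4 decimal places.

0.2520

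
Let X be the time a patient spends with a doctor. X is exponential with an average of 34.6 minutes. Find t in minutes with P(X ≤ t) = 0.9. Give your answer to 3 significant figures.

79.7

The rate is λ = 1/34.6 = 0.0289017 per minute.
Set 1 − e^(−λt) = 0.9, so t = −ln(0.1)/λ = 2.3026/0.0289017 ≈ 79.6694 minutes.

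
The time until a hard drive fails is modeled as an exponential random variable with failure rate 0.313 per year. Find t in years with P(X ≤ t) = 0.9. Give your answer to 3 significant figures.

7.36

Set 1 − e^(−λt) = 0.9, so t = −ln(0.1)/λ = 2.3026/0.313 ≈ 7.3565 years.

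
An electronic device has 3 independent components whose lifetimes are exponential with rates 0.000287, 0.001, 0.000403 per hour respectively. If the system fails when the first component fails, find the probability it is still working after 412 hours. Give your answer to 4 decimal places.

0.4984

The time to first failure is exponential with rate Σλ = 0.000287 + 0.001 + 0.000403 = 0.00169.
P(min > 412) = e^(−0.00169·412) = e^(−0.69628) ≈ 0.4984.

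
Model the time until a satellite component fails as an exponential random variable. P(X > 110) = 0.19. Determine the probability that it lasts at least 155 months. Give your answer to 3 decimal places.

0.096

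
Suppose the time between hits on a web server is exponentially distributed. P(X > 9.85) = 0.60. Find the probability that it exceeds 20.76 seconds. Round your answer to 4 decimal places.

e^(−λ·9.85) = 0.60 ⇒ λ = −ln(0.60)/9.85 = 0.0518605.
P(X > 20.76) = e^(−0.0518605·20.76) = e^(−1.0766) ≈ 0.3407.

0.3407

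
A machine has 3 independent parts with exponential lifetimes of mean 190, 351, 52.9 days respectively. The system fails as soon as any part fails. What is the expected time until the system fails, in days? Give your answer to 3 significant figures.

37.0

The first failure time is exponential with rate Σλ_i = 1/190 + 1/351 + 1/52.9 = 0.0270158 per day.
E[min] = 1/Σλ = 1/0.0270158 = 37.0154 days.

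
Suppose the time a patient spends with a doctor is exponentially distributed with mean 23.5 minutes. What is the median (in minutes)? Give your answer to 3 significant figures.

The rate is λ = 1/23.5 = 0.0425532 per minute.
Set 1 − e^(−λt) = 0.5, so t = −ln(0.5)/λ = 0.69315/0.0425532 ≈ 16.289 minutes.

16.3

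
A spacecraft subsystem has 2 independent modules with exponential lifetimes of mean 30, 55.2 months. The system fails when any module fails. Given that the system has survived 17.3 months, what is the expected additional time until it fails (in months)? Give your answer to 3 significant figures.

19.4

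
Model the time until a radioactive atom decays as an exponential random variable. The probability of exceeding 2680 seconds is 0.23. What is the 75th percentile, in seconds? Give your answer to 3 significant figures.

e^(−λ·2680) = 0.23 ⇒ λ = −ln(0.23)/2680 = 0.000548387.
75th percentile: 1 − e^(−λt) = 0.75, t = −ln(0.25)/λ = 2527.95 seconds.

2530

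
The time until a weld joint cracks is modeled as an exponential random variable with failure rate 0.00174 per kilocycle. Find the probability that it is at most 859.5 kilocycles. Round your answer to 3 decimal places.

P(X ≤ 859.5) = 1 − e^(−λ·859.5) = 1 − e^(−1.4955) ≈ 0.776.

0.776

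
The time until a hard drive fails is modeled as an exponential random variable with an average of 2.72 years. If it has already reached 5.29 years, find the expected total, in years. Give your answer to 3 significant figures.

8.01

The rate is λ = 1/2.72 = 0.367647 per year.
By memorylessness, E[X | X > 5.29] = 5.29 + 1/λ = 5.29 + 2.72 = 8.01 years.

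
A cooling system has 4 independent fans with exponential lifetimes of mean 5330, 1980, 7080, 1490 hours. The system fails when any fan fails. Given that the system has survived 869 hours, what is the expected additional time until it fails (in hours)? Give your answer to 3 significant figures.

First-failure rate Σλ = 1/5330 + 1/1980 + 1/7080 + 1/1490 = 0.00150505.
By memorylessness the expected residual is 1/Σλ = 664.429 hours, regardless of the 869 already elapsed.

664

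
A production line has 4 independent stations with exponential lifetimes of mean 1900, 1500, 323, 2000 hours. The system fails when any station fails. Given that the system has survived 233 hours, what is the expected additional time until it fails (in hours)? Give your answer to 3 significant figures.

209

First-failure rate Σλ = 1/1900 + 1/1500 + 1/323 + 1/2000 = 0.00478896.
By memorylessness the expected residual is 1/Σλ = 208.814 hours, regardless of the 233 already elapsed.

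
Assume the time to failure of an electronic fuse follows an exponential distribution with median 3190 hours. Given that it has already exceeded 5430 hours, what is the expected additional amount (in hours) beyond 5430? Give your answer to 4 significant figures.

4602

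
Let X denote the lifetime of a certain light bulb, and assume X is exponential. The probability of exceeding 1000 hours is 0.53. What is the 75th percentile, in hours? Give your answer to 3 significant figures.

2180

e^(−λ·1000) = 0.53 ⇒ λ = −ln(0.53)/1000 = 0.000634878.
75th percentile: 1 − e^(−λt) = 0.75, t = −ln(0.25)/λ = 2183.56 hours.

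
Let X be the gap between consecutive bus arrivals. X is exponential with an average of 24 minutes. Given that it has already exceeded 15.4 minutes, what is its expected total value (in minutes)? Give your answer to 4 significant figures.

39.40

The rate is λ = 1/24 = 0.0416667 per minute.
By memorylessness, E[X | X > 15.4] = 15.4 + 1/λ = 15.4 + 24 = 39.4 minutes.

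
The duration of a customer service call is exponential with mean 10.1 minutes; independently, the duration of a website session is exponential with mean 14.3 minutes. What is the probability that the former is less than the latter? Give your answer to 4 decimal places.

0.5861

λ_1 = 1/10.1 = 0.0990099, λ_2 = 1/14.3 = 0.0699301.
For independent exponentials, P(the former < the latter) = λ_1/(λ_1+λ_2) = 0.0990099/0.16894 ≈ 0.5861.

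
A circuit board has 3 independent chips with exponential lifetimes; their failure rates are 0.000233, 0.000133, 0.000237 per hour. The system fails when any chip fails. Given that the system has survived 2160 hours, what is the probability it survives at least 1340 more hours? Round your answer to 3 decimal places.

0.446

Time to first failure ~ Exp(Σλ) with Σλ = 0.000603.
By memorylessness, P(T > 2160+1340 | T > 2160) = P(T > 1340) = e^(−0.000603·1340) ≈ 0.446.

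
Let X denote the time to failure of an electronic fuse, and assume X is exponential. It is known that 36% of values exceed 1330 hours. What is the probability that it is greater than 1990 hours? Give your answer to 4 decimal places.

0.2168

e^(−λ·1330) = 0.36 ⇒ λ = −ln(0.36)/1330 = 0.000768159.
P(X > 1990) = e^(−0.000768159·1990) = e^(−1.5286) ≈ 0.2168.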